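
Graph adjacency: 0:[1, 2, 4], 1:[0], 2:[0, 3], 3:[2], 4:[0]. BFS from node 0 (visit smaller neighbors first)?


BFS queue: start with [0]
Visit order: [0, 1, 2, 4, 3]


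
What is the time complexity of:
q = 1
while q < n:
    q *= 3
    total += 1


Per nesting level: O(log n) = O(log n)
Complexity: O(log n)


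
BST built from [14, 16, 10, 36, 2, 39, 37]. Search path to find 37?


BST root = 14
Search for 37: compare at each node
Path: [14, 16, 36, 39, 37]


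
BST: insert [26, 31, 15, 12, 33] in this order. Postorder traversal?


Root = 26; build tree by BST insertion.
Postorder traversal: [12, 15, 33, 31, 26]


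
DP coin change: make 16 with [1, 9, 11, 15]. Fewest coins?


dp[0]=0; dp[i]=1+min(dp[i-c] for c in coins)
...dp[11]=1, dp[12]=2, dp[13]=3, dp[14]=4, dp[15]=1, dp[16]=2
Minimum coins for 16 = 2


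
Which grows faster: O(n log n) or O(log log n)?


double-logarithmic grows slower than linearithmic
O(log log n) is asymptotically smaller; O(n log n) grows faster


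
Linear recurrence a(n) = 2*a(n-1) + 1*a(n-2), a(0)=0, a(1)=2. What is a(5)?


Build bottom-up:
...a(3)=10, a(4)=24, a(5)=2*24+1*10=58


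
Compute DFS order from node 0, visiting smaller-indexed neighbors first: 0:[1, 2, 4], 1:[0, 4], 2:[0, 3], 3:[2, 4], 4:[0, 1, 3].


DFS stack-based: start with [0]
Visit order: [0, 1, 4, 3, 2]


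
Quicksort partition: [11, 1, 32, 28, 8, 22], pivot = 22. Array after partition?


Elements <= 22 go left of pivot.
Result: [11, 1, 8, 22, 32, 28], pivot at index 3


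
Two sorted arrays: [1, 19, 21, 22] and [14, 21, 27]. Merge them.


Compare heads, take smaller each step.
Merged: [1, 14, 19, 21, 21, 22, 27]


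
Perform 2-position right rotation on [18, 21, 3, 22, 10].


Right rotate by 2: [22, 10, 18, 21, 3]


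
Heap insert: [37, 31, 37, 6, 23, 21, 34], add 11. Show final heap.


Append 11: [37, 31, 37, 6, 23, 21, 34, 11]
Bubble up: swap idx 7(11) with idx 3(6)
Result: [37, 31, 37, 11, 23, 21, 34, 6]


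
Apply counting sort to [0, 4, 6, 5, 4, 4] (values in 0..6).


Count array: [1, 0, 0, 0, 3, 1, 1]
Reconstruct: [0, 4, 4, 4, 5, 6]


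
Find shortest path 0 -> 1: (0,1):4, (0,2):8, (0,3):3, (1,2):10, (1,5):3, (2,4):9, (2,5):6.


Dijkstra from 0:
Distances: {0: 0, 1: 4, 2: 8, 3: 3, 4: 17, 5: 7}
Shortest distance to 1 = 4, path = [0, 1]


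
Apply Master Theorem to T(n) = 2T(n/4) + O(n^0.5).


a=2, b=4, c=0.5. log_4(2)=0.5 = c=0.5. Case 2: O(n^c log n) = O(sqrt(n) log n)
Complexity: O(sqrt(n) log n)


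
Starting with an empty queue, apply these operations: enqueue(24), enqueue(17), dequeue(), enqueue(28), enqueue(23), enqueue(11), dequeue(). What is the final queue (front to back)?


enqueue(24) -> [24]
enqueue(17) -> [24, 17]
dequeue() returns 24 -> [17]
enqueue(28) -> [17, 28]
enqueue(23) -> [17, 28, 23]
enqueue(11) -> [17, 28, 23, 11]
dequeue() returns 17 -> [28, 23, 11]
Final queue (front to back): [28, 23, 11]


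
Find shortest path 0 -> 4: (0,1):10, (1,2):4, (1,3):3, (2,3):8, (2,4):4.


Dijkstra from 0:
Distances: {0: 0, 1: 10, 2: 14, 3: 13, 4: 18}
Shortest distance to 4 = 18, path = [0, 1, 2, 4]


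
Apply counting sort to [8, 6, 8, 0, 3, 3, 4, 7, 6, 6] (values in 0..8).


Count array: [1, 0, 0, 2, 1, 0, 3, 1, 2]
Reconstruct: [0, 3, 3, 4, 6, 6, 6, 7, 8, 8]


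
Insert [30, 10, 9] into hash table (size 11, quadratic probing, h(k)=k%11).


Insertions: 30->slot 8; 10->slot 10; 9->slot 9
Table: [None, None, None, None, None, None, None, None, 30, 9, 10]


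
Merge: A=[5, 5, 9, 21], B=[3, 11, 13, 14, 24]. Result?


Compare heads, take smaller each step.
Merged: [3, 5, 5, 9, 11, 13, 14, 21, 24]


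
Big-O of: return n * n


Analysis: constant-time operation, no loop
Complexity: O(1)


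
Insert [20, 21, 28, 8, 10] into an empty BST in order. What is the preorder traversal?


Root = 20; build tree by BST insertion.
Preorder traversal: [20, 8, 10, 21, 28]


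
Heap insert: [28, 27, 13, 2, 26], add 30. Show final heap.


Append 30: [28, 27, 13, 2, 26, 30]
Bubble up: swap idx 5(30) with idx 2(13); swap idx 2(30) with idx 0(28)
Result: [30, 27, 28, 2, 26, 13]


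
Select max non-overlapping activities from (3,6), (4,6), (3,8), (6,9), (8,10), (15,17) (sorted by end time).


Greedy: pick earliest-ending, then skip overlaps.
Selected (3 activities): [(3, 6), (6, 9), (15, 17)]


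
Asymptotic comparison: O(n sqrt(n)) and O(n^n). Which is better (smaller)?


n^1.5 grows slower than n^n
O(n sqrt(n)) is asymptotically smaller; O(n^n) grows faster


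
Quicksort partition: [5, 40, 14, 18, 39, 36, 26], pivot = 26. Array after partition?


Elements <= 26 go left of pivot.
Result: [5, 14, 18, 26, 39, 36, 40], pivot at index 3


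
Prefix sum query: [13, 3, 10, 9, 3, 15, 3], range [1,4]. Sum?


Prefix sums: [0, 13, 16, 26, 35, 38, 53, 56]
Sum[1..4] = prefix[5] - prefix[1] = 38 - 13 = 25


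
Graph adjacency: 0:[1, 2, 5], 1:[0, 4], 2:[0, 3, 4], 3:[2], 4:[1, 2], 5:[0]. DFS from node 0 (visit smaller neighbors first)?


DFS stack-based: start with [0]
Visit order: [0, 1, 4, 2, 3, 5]


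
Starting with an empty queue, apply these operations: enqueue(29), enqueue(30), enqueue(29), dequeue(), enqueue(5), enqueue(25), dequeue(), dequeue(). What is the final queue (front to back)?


enqueue(29) -> [29]
enqueue(30) -> [29, 30]
enqueue(29) -> [29, 30, 29]
dequeue() returns 29 -> [30, 29]
enqueue(5) -> [30, 29, 5]
enqueue(25) -> [30, 29, 5, 25]
dequeue() returns 30 -> [29, 5, 25]
dequeue() returns 29 -> [5, 25]
Final queue (front to back): [5, 25]


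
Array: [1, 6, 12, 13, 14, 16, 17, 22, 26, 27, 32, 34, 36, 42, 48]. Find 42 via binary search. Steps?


Search for 42:
[0,14] mid=7 arr[7]=22
[8,14] mid=11 arr[11]=34
[12,14] mid=13 arr[13]=42
Total: 3 comparisons


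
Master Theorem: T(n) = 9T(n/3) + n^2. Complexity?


a=9, b=3, c=2. log_3(9)=2 = c=2. Case 2: O(n^c log n) = O(n^2 log n)
Complexity: O(n^2 log n)


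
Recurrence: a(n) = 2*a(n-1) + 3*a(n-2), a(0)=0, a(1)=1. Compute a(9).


Build bottom-up:
...a(7)=547, a(8)=1640, a(9)=2*1640+3*547=4921


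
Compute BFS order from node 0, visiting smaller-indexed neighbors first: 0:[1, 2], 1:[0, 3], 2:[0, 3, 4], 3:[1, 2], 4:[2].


BFS queue: start with [0]
Visit order: [0, 1, 2, 3, 4]


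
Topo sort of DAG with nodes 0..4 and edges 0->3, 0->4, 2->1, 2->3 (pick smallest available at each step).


Kahn's algorithm, process smallest node first
Order: [0, 2, 1, 3, 4]


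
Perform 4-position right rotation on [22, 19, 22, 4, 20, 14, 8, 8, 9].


Right rotate by 4: [14, 8, 8, 9, 22, 19, 22, 4, 20]


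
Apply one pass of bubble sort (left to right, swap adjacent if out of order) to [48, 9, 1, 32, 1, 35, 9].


After one pass: [9, 1, 32, 1, 35, 9, 48]


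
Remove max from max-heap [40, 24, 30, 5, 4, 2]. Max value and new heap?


Max = 40
Replace root with last, heapify down
Resulting heap: [30, 24, 2, 5, 4]


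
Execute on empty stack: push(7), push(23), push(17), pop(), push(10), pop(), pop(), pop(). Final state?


push(7) -> [7]
push(23) -> [7, 23]
push(17) -> [7, 23, 17]
pop() returns 17 -> [7, 23]
push(10) -> [7, 23, 10]
pop() returns 10 -> [7, 23]
pop() returns 23 -> [7]
pop() returns 7 -> []
Final stack (bottom to top): []


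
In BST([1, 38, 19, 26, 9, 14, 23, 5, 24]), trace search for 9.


BST root = 1
Search for 9: compare at each node
Path: [1, 38, 19, 9]


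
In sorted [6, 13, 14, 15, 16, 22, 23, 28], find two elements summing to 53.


Two pointers: lo=0, hi=7
No pair sums to 53


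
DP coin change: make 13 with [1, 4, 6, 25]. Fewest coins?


dp[0]=0; dp[i]=1+min(dp[i-c] for c in coins)
...dp[8]=2, dp[9]=3, dp[10]=2, dp[11]=3, dp[12]=2, dp[13]=3
Minimum coins for 13 = 3


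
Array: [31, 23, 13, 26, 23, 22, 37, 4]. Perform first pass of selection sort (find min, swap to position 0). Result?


After one pass: [4, 23, 13, 26, 23, 22, 37, 31]


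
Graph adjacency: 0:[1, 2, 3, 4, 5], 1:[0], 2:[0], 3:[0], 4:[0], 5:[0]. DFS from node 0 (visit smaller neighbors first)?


DFS stack-based: start with [0]
Visit order: [0, 1, 2, 3, 4, 5]


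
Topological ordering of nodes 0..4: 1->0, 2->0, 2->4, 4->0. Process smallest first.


Kahn's algorithm, process smallest node first
Order: [1, 2, 3, 4, 0]


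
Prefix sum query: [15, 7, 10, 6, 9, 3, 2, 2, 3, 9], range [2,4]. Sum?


Prefix sums: [0, 15, 22, 32, 38, 47, 50, 52, 54, 57, 66]
Sum[2..4] = prefix[5] - prefix[2] = 47 - 22 = 25


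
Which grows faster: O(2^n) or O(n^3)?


cubic grows slower than exponential
O(n^3) is asymptotically smaller; O(2^n) grows faster


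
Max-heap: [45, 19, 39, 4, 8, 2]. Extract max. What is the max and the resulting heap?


Max = 45
Replace root with last, heapify down
Resulting heap: [39, 19, 2, 4, 8]


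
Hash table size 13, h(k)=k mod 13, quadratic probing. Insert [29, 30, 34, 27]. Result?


Insertions: 29->slot 3; 30->slot 4; 34->slot 8; 27->slot 1
Table: [None, 27, None, 29, 30, None, None, None, 34, None, None, None, None]


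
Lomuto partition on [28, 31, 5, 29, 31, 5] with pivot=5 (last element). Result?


Elements <= 5 go left of pivot.
Result: [5, 5, 28, 29, 31, 31], pivot at index 1


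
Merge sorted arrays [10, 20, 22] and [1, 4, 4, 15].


Compare heads, take smaller each step.
Merged: [1, 4, 4, 10, 15, 20, 22]


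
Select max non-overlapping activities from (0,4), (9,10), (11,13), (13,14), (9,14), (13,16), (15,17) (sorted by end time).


Greedy: pick earliest-ending, then skip overlaps.
Selected (5 activities): [(0, 4), (9, 10), (11, 13), (13, 14), (15, 17)]


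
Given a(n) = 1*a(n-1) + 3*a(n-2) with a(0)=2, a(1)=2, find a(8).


Build bottom-up:
...a(6)=194, a(7)=434, a(8)=1*434+3*194=1016


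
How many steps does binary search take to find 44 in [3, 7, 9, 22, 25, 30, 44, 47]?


Search for 44:
[0,7] mid=3 arr[3]=22
[4,7] mid=5 arr[5]=30
[6,7] mid=6 arr[6]=44
Total: 3 comparisons


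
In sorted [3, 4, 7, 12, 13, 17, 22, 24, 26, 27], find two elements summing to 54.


Two pointers: lo=0, hi=9
No pair sums to 54


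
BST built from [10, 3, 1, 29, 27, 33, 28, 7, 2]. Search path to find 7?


BST root = 10
Search for 7: compare at each node
Path: [10, 3, 7]


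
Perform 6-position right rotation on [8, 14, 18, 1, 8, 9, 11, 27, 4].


Right rotate by 6: [1, 8, 9, 11, 27, 4, 8, 14, 18]


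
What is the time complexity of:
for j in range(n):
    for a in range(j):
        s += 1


Per nesting level: O(n) * O(n) [triangular over j] = O(n^2)
Complexity: O(n^2)


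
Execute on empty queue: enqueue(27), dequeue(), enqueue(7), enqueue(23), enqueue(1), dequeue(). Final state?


enqueue(27) -> [27]
dequeue() returns 27 -> []
enqueue(7) -> [7]
enqueue(23) -> [7, 23]
enqueue(1) -> [7, 23, 1]
dequeue() returns 7 -> [23, 1]
Final queue (front to back): [23, 1]


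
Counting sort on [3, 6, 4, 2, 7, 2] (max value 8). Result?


Count array: [0, 0, 2, 1, 1, 0, 1, 1, 0]
Reconstruct: [2, 2, 3, 4, 6, 7]


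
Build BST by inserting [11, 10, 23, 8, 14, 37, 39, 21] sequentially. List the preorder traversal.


Root = 11; build tree by BST insertion.
Preorder traversal: [11, 10, 8, 23, 14, 21, 37, 39]


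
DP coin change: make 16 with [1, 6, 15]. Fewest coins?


dp[0]=0; dp[i]=1+min(dp[i-c] for c in coins)
...dp[11]=6, dp[12]=2, dp[13]=3, dp[14]=4, dp[15]=1, dp[16]=2
Minimum coins for 16 = 2


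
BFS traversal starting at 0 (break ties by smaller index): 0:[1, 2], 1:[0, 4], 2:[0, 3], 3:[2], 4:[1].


BFS queue: start with [0]
Visit order: [0, 1, 2, 4, 3]


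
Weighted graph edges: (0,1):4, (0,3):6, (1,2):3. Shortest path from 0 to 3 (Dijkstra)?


Dijkstra from 0:
Distances: {0: 0, 1: 4, 2: 7, 3: 6}
Shortest distance to 3 = 6, path = [0, 3]


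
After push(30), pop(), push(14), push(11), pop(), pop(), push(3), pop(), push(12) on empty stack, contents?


push(30) -> [30]
pop() returns 30 -> []
push(14) -> [14]
push(11) -> [14, 11]
pop() returns 11 -> [14]
pop() returns 14 -> []
push(3) -> [3]
pop() returns 3 -> []
push(12) -> [12]
Final stack (bottom to top): [12]


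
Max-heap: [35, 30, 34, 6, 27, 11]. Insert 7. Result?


Append 7: [35, 30, 34, 6, 27, 11, 7]
Bubble up: no swaps needed
Result: [35, 30, 34, 6, 27, 11, 7]


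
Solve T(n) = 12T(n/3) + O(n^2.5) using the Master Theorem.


a=12, b=3, c=2.5. log_3(12)=2.262 < c=2.5. Case 3: O(n^c) = O(n^2.500)
Complexity: O(n^2.500)


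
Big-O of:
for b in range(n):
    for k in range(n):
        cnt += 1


Per nesting level: O(n) * O(n) = O(n^2)
Complexity: O(n^2)


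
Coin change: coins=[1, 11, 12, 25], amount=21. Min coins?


dp[0]=0; dp[i]=1+min(dp[i-c] for c in coins)
...dp[16]=5, dp[17]=6, dp[18]=7, dp[19]=8, dp[20]=9, dp[21]=10
Minimum coins for 21 = 10


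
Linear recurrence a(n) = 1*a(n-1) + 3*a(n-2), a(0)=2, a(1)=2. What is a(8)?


Build bottom-up:
...a(6)=194, a(7)=434, a(8)=1*434+3*194=1016


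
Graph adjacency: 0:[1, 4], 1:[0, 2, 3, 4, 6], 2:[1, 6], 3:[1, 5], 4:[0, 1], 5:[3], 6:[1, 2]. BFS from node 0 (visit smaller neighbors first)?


BFS queue: start with [0]
Visit order: [0, 1, 4, 2, 3, 6, 5]


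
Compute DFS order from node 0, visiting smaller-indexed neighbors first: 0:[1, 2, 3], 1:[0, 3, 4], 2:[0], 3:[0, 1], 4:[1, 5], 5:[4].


DFS stack-based: start with [0]
Visit order: [0, 1, 3, 4, 5, 2]


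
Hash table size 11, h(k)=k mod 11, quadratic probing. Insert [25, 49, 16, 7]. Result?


Insertions: 25->slot 3; 49->slot 5; 16->slot 6; 7->slot 7
Table: [None, None, None, 25, None, 49, 16, 7, None, None, None]


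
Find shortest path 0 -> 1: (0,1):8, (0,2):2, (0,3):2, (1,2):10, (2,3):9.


Dijkstra from 0:
Distances: {0: 0, 1: 8, 2: 2, 3: 2}
Shortest distance to 1 = 8, path = [0, 1]


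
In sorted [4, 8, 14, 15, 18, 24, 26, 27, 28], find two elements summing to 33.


Two pointers: lo=0, hi=8
Found pair: (15, 18) summing to 33


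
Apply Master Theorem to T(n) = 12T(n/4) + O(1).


a=12, b=4, c=0. log_4(12)=1.792 > c=0. Case 1: O(n^log_b(a)) = O(n^1.792)
Complexity: O(n^1.792)


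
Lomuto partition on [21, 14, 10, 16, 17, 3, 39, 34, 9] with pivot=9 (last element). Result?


Elements <= 9 go left of pivot.
Result: [3, 9, 10, 16, 17, 21, 39, 34, 14], pivot at index 1


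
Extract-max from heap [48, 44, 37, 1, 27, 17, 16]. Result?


Max = 48
Replace root with last, heapify down
Resulting heap: [44, 27, 37, 1, 16, 17]


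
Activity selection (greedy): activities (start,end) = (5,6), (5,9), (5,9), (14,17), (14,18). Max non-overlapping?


Greedy: pick earliest-ending, then skip overlaps.
Selected (2 activities): [(5, 6), (14, 17)]


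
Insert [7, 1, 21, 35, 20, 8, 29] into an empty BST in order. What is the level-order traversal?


Root = 7; build tree by BST insertion.
Level-Order traversal: [7, 1, 21, 20, 35, 8, 29]


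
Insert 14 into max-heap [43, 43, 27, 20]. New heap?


Append 14: [43, 43, 27, 20, 14]
Bubble up: no swaps needed
Result: [43, 43, 27, 20, 14]


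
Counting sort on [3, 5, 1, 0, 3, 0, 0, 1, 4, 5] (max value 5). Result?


Count array: [3, 2, 0, 2, 1, 2]
Reconstruct: [0, 0, 0, 1, 1, 3, 3, 4, 5, 5]


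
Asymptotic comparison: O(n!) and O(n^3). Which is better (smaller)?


cubic grows slower than factorial
O(n^3) is asymptotically smaller; O(n!) grows faster


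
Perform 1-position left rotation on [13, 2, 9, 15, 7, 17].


Left rotate by 1: [2, 9, 15, 7, 17, 13]


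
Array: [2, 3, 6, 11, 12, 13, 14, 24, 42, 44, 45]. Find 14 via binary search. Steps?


Search for 14:
[0,10] mid=5 arr[5]=13
[6,10] mid=8 arr[8]=42
[6,7] mid=6 arr[6]=14
Total: 3 comparisons


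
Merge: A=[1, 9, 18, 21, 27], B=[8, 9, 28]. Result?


Compare heads, take smaller each step.
Merged: [1, 8, 9, 9, 18, 21, 27, 28]


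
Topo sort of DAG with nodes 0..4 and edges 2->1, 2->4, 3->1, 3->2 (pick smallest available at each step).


Kahn's algorithm, process smallest node first
Order: [0, 3, 2, 1, 4]


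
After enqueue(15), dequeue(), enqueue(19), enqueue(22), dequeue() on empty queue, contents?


enqueue(15) -> [15]
dequeue() returns 15 -> []
enqueue(19) -> [19]
enqueue(22) -> [19, 22]
dequeue() returns 19 -> [22]
Final queue (front to back): [22]


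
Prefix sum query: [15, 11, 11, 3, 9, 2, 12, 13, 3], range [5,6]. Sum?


Prefix sums: [0, 15, 26, 37, 40, 49, 51, 63, 76, 79]
Sum[5..6] = prefix[7] - prefix[5] = 63 - 49 = 14


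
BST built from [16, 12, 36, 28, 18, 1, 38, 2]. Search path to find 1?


BST root = 16
Search for 1: compare at each node
Path: [16, 12, 1]


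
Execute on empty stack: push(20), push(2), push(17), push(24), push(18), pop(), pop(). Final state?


push(20) -> [20]
push(2) -> [20, 2]
push(17) -> [20, 2, 17]
push(24) -> [20, 2, 17, 24]
push(18) -> [20, 2, 17, 24, 18]
pop() returns 18 -> [20, 2, 17, 24]
pop() returns 24 -> [20, 2, 17]
Final stack (bottom to top): [20, 2, 17]


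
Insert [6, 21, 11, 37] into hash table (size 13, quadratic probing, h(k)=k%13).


Insertions: 6->slot 6; 21->slot 8; 11->slot 11; 37->slot 12
Table: [None, None, None, None, None, None, 6, None, 21, None, None, 11, 37]


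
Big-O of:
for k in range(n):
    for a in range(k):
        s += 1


Per nesting level: O(n) * O(n) [triangular over k] = O(n^2)
Complexity: O(n^2)


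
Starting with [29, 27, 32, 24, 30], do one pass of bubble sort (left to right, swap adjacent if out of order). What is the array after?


After one pass: [27, 29, 24, 30, 32]


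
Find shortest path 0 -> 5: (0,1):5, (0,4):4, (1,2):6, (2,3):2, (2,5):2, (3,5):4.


Dijkstra from 0:
Distances: {0: 0, 1: 5, 2: 11, 3: 13, 4: 4, 5: 13}
Shortest distance to 5 = 13, path = [0, 1, 2, 5]


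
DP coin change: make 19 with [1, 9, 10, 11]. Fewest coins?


dp[0]=0; dp[i]=1+min(dp[i-c] for c in coins)
...dp[14]=4, dp[15]=5, dp[16]=6, dp[17]=7, dp[18]=2, dp[19]=2
Minimum coins for 19 = 2


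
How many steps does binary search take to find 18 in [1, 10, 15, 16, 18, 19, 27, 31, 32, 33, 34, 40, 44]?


Search for 18:
[0,12] mid=6 arr[6]=27
[0,5] mid=2 arr[2]=15
[3,5] mid=4 arr[4]=18
Total: 3 comparisons


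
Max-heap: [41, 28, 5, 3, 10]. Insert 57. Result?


Append 57: [41, 28, 5, 3, 10, 57]
Bubble up: swap idx 5(57) with idx 2(5); swap idx 2(57) with idx 0(41)
Result: [57, 28, 41, 3, 10, 5]


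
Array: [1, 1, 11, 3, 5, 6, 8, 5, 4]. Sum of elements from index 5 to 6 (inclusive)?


Prefix sums: [0, 1, 2, 13, 16, 21, 27, 35, 40, 44]
Sum[5..6] = prefix[7] - prefix[5] = 35 - 21 = 14


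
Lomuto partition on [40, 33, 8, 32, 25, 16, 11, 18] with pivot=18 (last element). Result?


Elements <= 18 go left of pivot.
Result: [8, 16, 11, 18, 25, 33, 40, 32], pivot at index 3


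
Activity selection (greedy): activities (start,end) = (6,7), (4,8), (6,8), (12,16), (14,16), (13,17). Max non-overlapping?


Greedy: pick earliest-ending, then skip overlaps.
Selected (2 activities): [(6, 7), (12, 16)]


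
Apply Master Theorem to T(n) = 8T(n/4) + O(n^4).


a=8, b=4, c=4. log_4(8)=1.5 < c=4. Case 3: O(n^c) = O(n^4)
Complexity: O(n^4)


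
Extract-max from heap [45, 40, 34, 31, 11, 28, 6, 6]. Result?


Max = 45
Replace root with last, heapify down
Resulting heap: [40, 31, 34, 6, 11, 28, 6]


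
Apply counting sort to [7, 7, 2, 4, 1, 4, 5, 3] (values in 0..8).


Count array: [0, 1, 1, 1, 2, 1, 0, 2, 0]
Reconstruct: [1, 2, 3, 4, 4, 5, 7, 7]


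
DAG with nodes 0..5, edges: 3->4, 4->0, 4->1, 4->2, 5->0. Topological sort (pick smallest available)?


Kahn's algorithm, process smallest node first
Order: [3, 4, 1, 2, 5, 0]


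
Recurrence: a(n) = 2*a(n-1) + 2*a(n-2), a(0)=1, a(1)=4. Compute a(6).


Build bottom-up:
...a(4)=76, a(5)=208, a(6)=2*208+2*76=568


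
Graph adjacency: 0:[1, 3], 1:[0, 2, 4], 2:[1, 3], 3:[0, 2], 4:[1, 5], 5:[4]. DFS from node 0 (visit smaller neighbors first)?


DFS stack-based: start with [0]
Visit order: [0, 1, 2, 3, 4, 5]


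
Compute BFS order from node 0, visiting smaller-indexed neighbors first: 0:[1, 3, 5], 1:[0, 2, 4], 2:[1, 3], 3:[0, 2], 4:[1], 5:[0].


BFS queue: start with [0]
Visit order: [0, 1, 3, 5, 2, 4]


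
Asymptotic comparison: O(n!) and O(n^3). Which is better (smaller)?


cubic grows slower than factorial
O(n^3) is asymptotically smaller; O(n!) grows faster


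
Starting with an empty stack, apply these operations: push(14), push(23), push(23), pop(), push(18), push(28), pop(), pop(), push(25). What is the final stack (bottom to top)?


push(14) -> [14]
push(23) -> [14, 23]
push(23) -> [14, 23, 23]
pop() returns 23 -> [14, 23]
push(18) -> [14, 23, 18]
push(28) -> [14, 23, 18, 28]
pop() returns 28 -> [14, 23, 18]
pop() returns 18 -> [14, 23]
push(25) -> [14, 23, 25]
Final stack (bottom to top): [14, 23, 25]


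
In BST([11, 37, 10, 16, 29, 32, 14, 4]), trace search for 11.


BST root = 11
Search for 11: compare at each node
Path: [11]


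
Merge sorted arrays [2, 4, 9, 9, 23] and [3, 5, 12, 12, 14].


Compare heads, take smaller each step.
Merged: [2, 3, 4, 5, 9, 9, 12, 12, 14, 23]


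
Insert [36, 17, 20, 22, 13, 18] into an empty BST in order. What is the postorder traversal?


Root = 36; build tree by BST insertion.
Postorder traversal: [13, 18, 22, 20, 17, 36]


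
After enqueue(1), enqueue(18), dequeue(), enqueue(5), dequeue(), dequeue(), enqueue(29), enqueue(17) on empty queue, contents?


enqueue(1) -> [1]
enqueue(18) -> [1, 18]
dequeue() returns 1 -> [18]
enqueue(5) -> [18, 5]
dequeue() returns 18 -> [5]
dequeue() returns 5 -> []
enqueue(29) -> [29]
enqueue(17) -> [29, 17]
Final queue (front to back): [29, 17]


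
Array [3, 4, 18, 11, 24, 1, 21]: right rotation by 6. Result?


Right rotate by 6: [4, 18, 11, 24, 1, 21, 3]


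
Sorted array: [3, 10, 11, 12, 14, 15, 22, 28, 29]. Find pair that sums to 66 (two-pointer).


Two pointers: lo=0, hi=8
No pair sums to 66


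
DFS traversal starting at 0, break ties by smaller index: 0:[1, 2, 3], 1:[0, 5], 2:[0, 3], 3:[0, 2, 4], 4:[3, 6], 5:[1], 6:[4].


DFS stack-based: start with [0]
Visit order: [0, 1, 5, 2, 3, 4, 6]


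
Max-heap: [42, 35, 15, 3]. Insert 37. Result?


Append 37: [42, 35, 15, 3, 37]
Bubble up: swap idx 4(37) with idx 1(35)
Result: [42, 37, 15, 3, 35]


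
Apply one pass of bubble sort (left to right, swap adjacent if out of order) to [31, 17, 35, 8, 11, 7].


After one pass: [17, 31, 8, 11, 7, 35]


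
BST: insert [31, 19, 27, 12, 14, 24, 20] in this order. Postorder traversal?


Root = 31; build tree by BST insertion.
Postorder traversal: [14, 12, 20, 24, 27, 19, 31]


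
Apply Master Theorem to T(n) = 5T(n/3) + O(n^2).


a=5, b=3, c=2. log_3(5)=1.465 < c=2. Case 3: O(n^c) = O(n^2)
Complexity: O(n^2)


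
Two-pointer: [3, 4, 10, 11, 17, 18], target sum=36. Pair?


Two pointers: lo=0, hi=5
No pair sums to 36


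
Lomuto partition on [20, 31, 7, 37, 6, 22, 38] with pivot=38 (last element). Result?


Elements <= 38 go left of pivot.
Result: [20, 31, 7, 37, 6, 22, 38], pivot at index 6


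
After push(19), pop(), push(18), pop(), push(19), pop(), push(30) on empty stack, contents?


push(19) -> [19]
pop() returns 19 -> []
push(18) -> [18]
pop() returns 18 -> []
push(19) -> [19]
pop() returns 19 -> []
push(30) -> [30]
Final stack (bottom to top): [30]


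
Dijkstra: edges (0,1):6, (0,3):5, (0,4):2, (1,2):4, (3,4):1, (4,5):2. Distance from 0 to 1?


Dijkstra from 0:
Distances: {0: 0, 1: 6, 2: 10, 3: 3, 4: 2, 5: 4}
Shortest distance to 1 = 6, path = [0, 1]


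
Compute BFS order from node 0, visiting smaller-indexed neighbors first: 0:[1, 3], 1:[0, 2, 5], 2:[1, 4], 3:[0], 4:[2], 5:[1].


BFS queue: start with [0]
Visit order: [0, 1, 3, 2, 5, 4]


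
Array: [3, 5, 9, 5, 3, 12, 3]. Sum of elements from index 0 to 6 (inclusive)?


Prefix sums: [0, 3, 8, 17, 22, 25, 37, 40]
Sum[0..6] = prefix[7] - prefix[0] = 40 - 0 = 40


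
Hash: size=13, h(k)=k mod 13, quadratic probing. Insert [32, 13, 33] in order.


Insertions: 32->slot 6; 13->slot 0; 33->slot 7
Table: [13, None, None, None, None, None, 32, 33, None, None, None, None, None]


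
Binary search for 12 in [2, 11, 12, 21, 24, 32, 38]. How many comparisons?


Search for 12:
[0,6] mid=3 arr[3]=21
[0,2] mid=1 arr[1]=11
[2,2] mid=2 arr[2]=12
Total: 3 comparisons


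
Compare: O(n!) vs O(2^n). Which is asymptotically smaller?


exponential grows slower than factorial
O(2^n) is asymptotically smaller; O(n!) grows faster


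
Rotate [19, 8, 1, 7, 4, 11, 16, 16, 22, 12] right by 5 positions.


Right rotate by 5: [11, 16, 16, 22, 12, 19, 8, 1, 7, 4]


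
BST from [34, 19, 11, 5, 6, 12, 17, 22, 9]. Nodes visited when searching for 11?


BST root = 34
Search for 11: compare at each node
Path: [34, 19, 11]


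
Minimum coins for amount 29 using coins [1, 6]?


dp[0]=0; dp[i]=1+min(dp[i-c] for c in coins)
...dp[24]=4, dp[25]=5, dp[26]=6, dp[27]=7, dp[28]=8, dp[29]=9
Minimum coins for 29 = 9


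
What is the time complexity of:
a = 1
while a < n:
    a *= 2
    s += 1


Per nesting level: O(log n) = O(log n)
Complexity: O(log n)


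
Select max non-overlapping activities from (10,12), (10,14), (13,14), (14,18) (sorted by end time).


Greedy: pick earliest-ending, then skip overlaps.
Selected (3 activities): [(10, 12), (13, 14), (14, 18)]


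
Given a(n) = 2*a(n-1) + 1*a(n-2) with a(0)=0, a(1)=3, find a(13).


Build bottom-up:
...a(11)=17223, a(12)=41580, a(13)=2*41580+1*17223=100383


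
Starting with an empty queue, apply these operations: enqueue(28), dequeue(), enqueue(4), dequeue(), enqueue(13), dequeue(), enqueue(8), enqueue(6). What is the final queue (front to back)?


enqueue(28) -> [28]
dequeue() returns 28 -> []
enqueue(4) -> [4]
dequeue() returns 4 -> []
enqueue(13) -> [13]
dequeue() returns 13 -> []
enqueue(8) -> [8]
enqueue(6) -> [8, 6]
Final queue (front to back): [8, 6]


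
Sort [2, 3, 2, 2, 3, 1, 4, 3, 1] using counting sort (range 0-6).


Count array: [0, 2, 3, 3, 1, 0, 0]
Reconstruct: [1, 1, 2, 2, 2, 3, 3, 3, 4]


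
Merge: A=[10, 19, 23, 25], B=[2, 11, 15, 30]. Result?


Compare heads, take smaller each step.
Merged: [2, 10, 11, 15, 19, 23, 25, 30]


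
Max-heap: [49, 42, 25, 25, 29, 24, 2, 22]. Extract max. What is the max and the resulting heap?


Max = 49
Replace root with last, heapify down
Resulting heap: [42, 29, 25, 25, 22, 24, 2]


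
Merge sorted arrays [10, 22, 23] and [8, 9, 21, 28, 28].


Compare heads, take smaller each step.
Merged: [8, 9, 10, 21, 22, 23, 28, 28]


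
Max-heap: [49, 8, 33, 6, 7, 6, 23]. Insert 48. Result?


Append 48: [49, 8, 33, 6, 7, 6, 23, 48]
Bubble up: swap idx 7(48) with idx 3(6); swap idx 3(48) with idx 1(8)
Result: [49, 48, 33, 8, 7, 6, 23, 6]


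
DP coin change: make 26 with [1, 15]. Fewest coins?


dp[0]=0; dp[i]=1+min(dp[i-c] for c in coins)
...dp[21]=7, dp[22]=8, dp[23]=9, dp[24]=10, dp[25]=11, dp[26]=12
Minimum coins for 26 = 12


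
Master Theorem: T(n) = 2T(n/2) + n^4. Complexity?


a=2, b=2, c=4. log_2(2)=1 < c=4. Case 3: O(n^c) = O(n^4)
Complexity: O(n^4)


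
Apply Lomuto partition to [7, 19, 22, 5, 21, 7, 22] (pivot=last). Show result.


Elements <= 22 go left of pivot.
Result: [7, 19, 22, 5, 21, 7, 22], pivot at index 6


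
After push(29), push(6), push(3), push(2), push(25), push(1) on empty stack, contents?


push(29) -> [29]
push(6) -> [29, 6]
push(3) -> [29, 6, 3]
push(2) -> [29, 6, 3, 2]
push(25) -> [29, 6, 3, 2, 25]
push(1) -> [29, 6, 3, 2, 25, 1]
Final stack (bottom to top): [29, 6, 3, 2, 25, 1]


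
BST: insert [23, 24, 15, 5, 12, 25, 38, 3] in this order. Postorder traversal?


Root = 23; build tree by BST insertion.
Postorder traversal: [3, 12, 5, 15, 38, 25, 24, 23]


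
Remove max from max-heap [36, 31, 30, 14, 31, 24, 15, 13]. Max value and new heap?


Max = 36
Replace root with last, heapify down
Resulting heap: [31, 31, 30, 14, 13, 24, 15]


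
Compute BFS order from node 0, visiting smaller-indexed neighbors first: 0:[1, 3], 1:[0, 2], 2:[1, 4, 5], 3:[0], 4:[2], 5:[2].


BFS queue: start with [0]
Visit order: [0, 1, 3, 2, 4, 5]


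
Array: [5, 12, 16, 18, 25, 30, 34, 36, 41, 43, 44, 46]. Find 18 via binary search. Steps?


Search for 18:
[0,11] mid=5 arr[5]=30
[0,4] mid=2 arr[2]=16
[3,4] mid=3 arr[3]=18
Total: 3 comparisons


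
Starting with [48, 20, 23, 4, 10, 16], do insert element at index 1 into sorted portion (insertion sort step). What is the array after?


After one pass: [20, 48, 23, 4, 10, 16]


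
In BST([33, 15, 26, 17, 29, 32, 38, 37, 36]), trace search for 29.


BST root = 33
Search for 29: compare at each node
Path: [33, 15, 26, 29]


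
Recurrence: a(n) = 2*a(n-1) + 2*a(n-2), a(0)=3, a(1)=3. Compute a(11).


Build bottom-up:
...a(9)=12720, a(10)=34752, a(11)=2*34752+2*12720=94944


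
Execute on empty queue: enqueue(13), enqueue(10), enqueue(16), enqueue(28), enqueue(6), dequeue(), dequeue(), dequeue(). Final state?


enqueue(13) -> [13]
enqueue(10) -> [13, 10]
enqueue(16) -> [13, 10, 16]
enqueue(28) -> [13, 10, 16, 28]
enqueue(6) -> [13, 10, 16, 28, 6]
dequeue() returns 13 -> [10, 16, 28, 6]
dequeue() returns 10 -> [16, 28, 6]
dequeue() returns 16 -> [28, 6]
Final queue (front to back): [28, 6]


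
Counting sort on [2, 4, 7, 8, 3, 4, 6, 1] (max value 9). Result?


Count array: [0, 1, 1, 1, 2, 0, 1, 1, 1, 0]
Reconstruct: [1, 2, 3, 4, 4, 6, 7, 8]


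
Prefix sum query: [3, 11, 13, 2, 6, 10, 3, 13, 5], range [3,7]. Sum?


Prefix sums: [0, 3, 14, 27, 29, 35, 45, 48, 61, 66]
Sum[3..7] = prefix[8] - prefix[3] = 61 - 27 = 34


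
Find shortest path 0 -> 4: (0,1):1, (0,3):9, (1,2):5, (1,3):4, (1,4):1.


Dijkstra from 0:
Distances: {0: 0, 1: 1, 2: 6, 3: 5, 4: 2}
Shortest distance to 4 = 2, path = [0, 1, 4]


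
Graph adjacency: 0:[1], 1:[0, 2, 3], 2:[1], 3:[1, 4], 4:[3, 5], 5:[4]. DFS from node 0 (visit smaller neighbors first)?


DFS stack-based: start with [0]
Visit order: [0, 1, 2, 3, 4, 5]


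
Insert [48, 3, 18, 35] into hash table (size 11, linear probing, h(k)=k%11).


Insertions: 48->slot 4; 3->slot 3; 18->slot 7; 35->slot 2
Table: [None, None, 35, 3, 48, None, None, 18, None, None, None]


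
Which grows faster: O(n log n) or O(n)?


linear grows slower than linearithmic
O(n) is asymptotically smaller; O(n log n) grows faster


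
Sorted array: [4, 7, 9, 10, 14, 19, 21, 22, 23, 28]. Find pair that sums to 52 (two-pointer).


Two pointers: lo=0, hi=9
No pair sums to 52


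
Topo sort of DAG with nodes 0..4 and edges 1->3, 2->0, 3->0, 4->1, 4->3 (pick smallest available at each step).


Kahn's algorithm, process smallest node first
Order: [2, 4, 1, 3, 0]


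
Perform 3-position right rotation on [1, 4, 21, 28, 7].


Right rotate by 3: [21, 28, 7, 1, 4]


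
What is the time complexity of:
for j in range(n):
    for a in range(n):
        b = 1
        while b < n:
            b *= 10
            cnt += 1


Per nesting level: O(n) * O(n) * O(log n) = O(n^2 log n)
Complexity: O(n^2 log n)


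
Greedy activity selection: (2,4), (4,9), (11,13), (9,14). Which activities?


Greedy: pick earliest-ending, then skip overlaps.
Selected (3 activities): [(2, 4), (4, 9), (11, 13)]


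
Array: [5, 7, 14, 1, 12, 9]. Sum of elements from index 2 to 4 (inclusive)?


Prefix sums: [0, 5, 12, 26, 27, 39, 48]
Sum[2..4] = prefix[5] - prefix[2] = 39 - 12 = 27


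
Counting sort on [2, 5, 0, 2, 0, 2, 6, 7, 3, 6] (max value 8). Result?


Count array: [2, 0, 3, 1, 0, 1, 2, 1, 0]
Reconstruct: [0, 0, 2, 2, 2, 3, 5, 6, 6, 7]


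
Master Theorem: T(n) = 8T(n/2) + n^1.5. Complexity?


a=8, b=2, c=1.5. log_2(8)=3 > c=1.5. Case 1: O(n^log_b(a)) = O(n^3)
Complexity: O(n^3)


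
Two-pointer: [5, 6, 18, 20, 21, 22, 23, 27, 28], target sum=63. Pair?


Two pointers: lo=0, hi=8
No pair sums to 63


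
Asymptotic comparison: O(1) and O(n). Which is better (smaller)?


constant grows slower than linear
O(1) is asymptotically smaller; O(n) grows faster


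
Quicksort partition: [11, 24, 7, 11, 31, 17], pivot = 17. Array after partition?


Elements <= 17 go left of pivot.
Result: [11, 7, 11, 17, 31, 24], pivot at index 3


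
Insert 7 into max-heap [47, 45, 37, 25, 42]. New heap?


Append 7: [47, 45, 37, 25, 42, 7]
Bubble up: no swaps needed
Result: [47, 45, 37, 25, 42, 7]


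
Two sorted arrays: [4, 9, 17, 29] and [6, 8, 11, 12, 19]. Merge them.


Compare heads, take smaller each step.
Merged: [4, 6, 8, 9, 11, 12, 17, 19, 29]


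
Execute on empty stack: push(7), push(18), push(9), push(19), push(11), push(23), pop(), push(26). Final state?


push(7) -> [7]
push(18) -> [7, 18]
push(9) -> [7, 18, 9]
push(19) -> [7, 18, 9, 19]
push(11) -> [7, 18, 9, 19, 11]
push(23) -> [7, 18, 9, 19, 11, 23]
pop() returns 23 -> [7, 18, 9, 19, 11]
push(26) -> [7, 18, 9, 19, 11, 26]
Final stack (bottom to top): [7, 18, 9, 19, 11, 26]


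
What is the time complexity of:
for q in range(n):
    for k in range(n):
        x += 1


Per nesting level: O(n) * O(n) = O(n^2)
Complexity: O(n^2)


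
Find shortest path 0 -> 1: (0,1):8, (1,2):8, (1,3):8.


Dijkstra from 0:
Distances: {0: 0, 1: 8, 2: 16, 3: 16}
Shortest distance to 1 = 8, path = [0, 1]


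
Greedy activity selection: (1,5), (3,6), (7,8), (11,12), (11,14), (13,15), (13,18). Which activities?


Greedy: pick earliest-ending, then skip overlaps.
Selected (4 activities): [(1, 5), (7, 8), (11, 12), (13, 15)]


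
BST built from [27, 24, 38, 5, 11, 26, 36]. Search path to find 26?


BST root = 27
Search for 26: compare at each node
Path: [27, 24, 26]


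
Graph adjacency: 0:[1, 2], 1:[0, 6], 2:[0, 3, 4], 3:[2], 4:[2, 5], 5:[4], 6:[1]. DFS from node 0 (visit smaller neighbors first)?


DFS stack-based: start with [0]
Visit order: [0, 1, 6, 2, 3, 4, 5]


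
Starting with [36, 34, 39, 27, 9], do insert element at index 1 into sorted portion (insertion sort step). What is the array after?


After one pass: [34, 36, 39, 27, 9]


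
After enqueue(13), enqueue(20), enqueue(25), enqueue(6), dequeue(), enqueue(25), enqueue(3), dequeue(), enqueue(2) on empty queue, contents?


enqueue(13) -> [13]
enqueue(20) -> [13, 20]
enqueue(25) -> [13, 20, 25]
enqueue(6) -> [13, 20, 25, 6]
dequeue() returns 13 -> [20, 25, 6]
enqueue(25) -> [20, 25, 6, 25]
enqueue(3) -> [20, 25, 6, 25, 3]
dequeue() returns 20 -> [25, 6, 25, 3]
enqueue(2) -> [25, 6, 25, 3, 2]
Final queue (front to back): [25, 6, 25, 3, 2]


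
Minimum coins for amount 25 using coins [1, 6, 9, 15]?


dp[0]=0; dp[i]=1+min(dp[i-c] for c in coins)
...dp[20]=4, dp[21]=2, dp[22]=3, dp[23]=4, dp[24]=2, dp[25]=3
Minimum coins for 25 = 3


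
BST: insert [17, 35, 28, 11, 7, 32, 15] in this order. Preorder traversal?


Root = 17; build tree by BST insertion.
Preorder traversal: [17, 11, 7, 15, 35, 28, 32]


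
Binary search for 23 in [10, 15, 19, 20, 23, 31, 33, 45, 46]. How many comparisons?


Search for 23:
[0,8] mid=4 arr[4]=23
Total: 1 comparisons


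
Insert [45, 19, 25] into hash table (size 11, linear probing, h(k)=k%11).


Insertions: 45->slot 1; 19->slot 8; 25->slot 3
Table: [None, 45, None, 25, None, None, None, None, 19, None, None]


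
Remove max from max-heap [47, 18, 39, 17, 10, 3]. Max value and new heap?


Max = 47
Replace root with last, heapify down
Resulting heap: [39, 18, 3, 17, 10]


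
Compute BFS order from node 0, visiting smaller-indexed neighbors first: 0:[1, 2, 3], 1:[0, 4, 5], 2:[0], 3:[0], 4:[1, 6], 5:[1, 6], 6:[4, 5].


BFS queue: start with [0]
Visit order: [0, 1, 2, 3, 4, 5, 6]


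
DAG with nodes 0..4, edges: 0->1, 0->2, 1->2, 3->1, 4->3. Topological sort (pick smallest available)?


Kahn's algorithm, process smallest node first
Order: [0, 4, 3, 1, 2]


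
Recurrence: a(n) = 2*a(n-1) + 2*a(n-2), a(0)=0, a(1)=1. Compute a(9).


Build bottom-up:
...a(7)=328, a(8)=896, a(9)=2*896+2*328=2448


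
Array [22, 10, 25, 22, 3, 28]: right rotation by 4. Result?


Right rotate by 4: [25, 22, 3, 28, 22, 10]


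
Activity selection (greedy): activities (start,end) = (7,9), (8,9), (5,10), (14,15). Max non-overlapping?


Greedy: pick earliest-ending, then skip overlaps.
Selected (2 activities): [(7, 9), (14, 15)]


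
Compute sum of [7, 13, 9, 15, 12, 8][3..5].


Prefix sums: [0, 7, 20, 29, 44, 56, 64]
Sum[3..5] = prefix[6] - prefix[3] = 64 - 29 = 35


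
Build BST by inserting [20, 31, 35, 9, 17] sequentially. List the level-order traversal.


Root = 20; build tree by BST insertion.
Level-Order traversal: [20, 9, 31, 17, 35]


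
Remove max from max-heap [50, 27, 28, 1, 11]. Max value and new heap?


Max = 50
Replace root with last, heapify down
Resulting heap: [28, 27, 11, 1]


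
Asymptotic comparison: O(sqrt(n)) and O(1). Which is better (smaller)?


constant grows slower than sublinear
O(1) is asymptotically smaller; O(sqrt(n)) grows faster


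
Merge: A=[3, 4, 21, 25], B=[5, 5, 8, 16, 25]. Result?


Compare heads, take smaller each step.
Merged: [3, 4, 5, 5, 8, 16, 21, 25, 25]


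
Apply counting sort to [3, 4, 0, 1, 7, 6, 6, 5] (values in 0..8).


Count array: [1, 1, 0, 1, 1, 1, 2, 1, 0]
Reconstruct: [0, 1, 3, 4, 5, 6, 6, 7]


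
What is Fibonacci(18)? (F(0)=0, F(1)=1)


F(n)=F(n-1)+F(n-2)
...F(16)=987, F(17)=1597, F(18)=2584


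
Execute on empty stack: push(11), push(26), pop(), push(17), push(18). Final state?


push(11) -> [11]
push(26) -> [11, 26]
pop() returns 26 -> [11]
push(17) -> [11, 17]
push(18) -> [11, 17, 18]
Final stack (bottom to top): [11, 17, 18]


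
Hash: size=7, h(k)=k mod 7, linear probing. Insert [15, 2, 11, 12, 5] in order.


Insertions: 15->slot 1; 2->slot 2; 11->slot 4; 12->slot 5; 5->slot 6
Table: [None, 15, 2, None, 11, 12, 5]


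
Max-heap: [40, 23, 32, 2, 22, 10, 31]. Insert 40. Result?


Append 40: [40, 23, 32, 2, 22, 10, 31, 40]
Bubble up: swap idx 7(40) with idx 3(2); swap idx 3(40) with idx 1(23)
Result: [40, 40, 32, 23, 22, 10, 31, 2]


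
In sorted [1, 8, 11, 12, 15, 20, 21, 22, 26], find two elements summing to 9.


Two pointers: lo=0, hi=8
Found pair: (1, 8) summing to 9


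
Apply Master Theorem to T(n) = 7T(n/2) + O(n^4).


a=7, b=2, c=4. log_2(7)=2.807 < c=4. Case 3: O(n^c) = O(n^4)
Complexity: O(n^4)


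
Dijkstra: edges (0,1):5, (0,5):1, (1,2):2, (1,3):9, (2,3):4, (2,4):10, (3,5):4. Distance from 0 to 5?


Dijkstra from 0:
Distances: {0: 0, 1: 5, 2: 7, 3: 5, 4: 17, 5: 1}
Shortest distance to 5 = 1, path = [0, 5]


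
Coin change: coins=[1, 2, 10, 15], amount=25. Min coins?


dp[0]=0; dp[i]=1+min(dp[i-c] for c in coins)
...dp[20]=2, dp[21]=3, dp[22]=3, dp[23]=4, dp[24]=4, dp[25]=2
Minimum coins for 25 = 2


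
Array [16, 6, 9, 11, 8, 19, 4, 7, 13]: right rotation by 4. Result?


Right rotate by 4: [19, 4, 7, 13, 16, 6, 9, 11, 8]


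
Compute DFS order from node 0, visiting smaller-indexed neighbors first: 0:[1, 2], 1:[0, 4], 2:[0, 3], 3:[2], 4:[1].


DFS stack-based: start with [0]
Visit order: [0, 1, 4, 2, 3]


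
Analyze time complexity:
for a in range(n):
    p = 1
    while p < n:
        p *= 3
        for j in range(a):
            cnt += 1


Per nesting level: O(n) * O(log n) * O(n) [triangular over a] = O(n^2 log n)
Complexity: O(n^2 log n)


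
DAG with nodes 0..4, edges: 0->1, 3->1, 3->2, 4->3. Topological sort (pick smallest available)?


Kahn's algorithm, process smallest node first
Order: [0, 4, 3, 1, 2]
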